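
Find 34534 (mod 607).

34534 = 56×607 + 542, so 34534 ≡ 542 (mod 607).

542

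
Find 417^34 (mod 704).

By square-and-multiply:
34 in binary is 100010, i.e. 34 = 32 + 2.
417^1 ≡ 417 (mod 704)
417^2 ≡ 417^2 = 173889 ≡ 1 (mod 704)
417^4 ≡ 1^2 = 1 (mod 704)
417^8 ≡ 1^2 = 1 (mod 704)
417^16 ≡ 1^2 = 1 (mod 704)
417^32 ≡ 1^2 = 1 (mod 704)
417^34 = 417^32 · 417^2 ≡ 1 · 1 (mod 704).
1 · 1 = 1 ≡ 1 (mod 704).

1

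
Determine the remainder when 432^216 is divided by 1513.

968

By square-and-multiply:
432^1 ≡ 432 (mod 1513)
432^2 ≡ 432^2 = 186624 ≡ 525 (mod 1513)
432^4 ≡ 525^2 = 275625 ≡ 259 (mod 1513)
432^8 ≡ 259^2 = 67081 ≡ 509 (mod 1513)
432^16 ≡ 509^2 = 259081 ≡ 358 (mod 1513)
432^32 ≡ 358^2 = 128164 ≡ 1072 (mod 1513)
432^64 ≡ 1072^2 = 1149184 ≡ 817 (mod 1513)
432^128 ≡ 817^2 = 667489 ≡ 256 (mod 1513)
432^216 = 432^128 · 432^64 · 432^16 · 432^8 ≡ 256 · 817 · 358 · 509 (mod 1513).
Accumulate the product:
256 · 817 = 209152 ≡ 358
358 · 358 = 128164 ≡ 1072
1072 · 509 = 545648 ≡ 968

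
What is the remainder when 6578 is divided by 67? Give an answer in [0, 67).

6578 = 98·67 + 12, so 6578 ≡ 12 (mod 67).

12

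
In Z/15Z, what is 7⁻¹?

13

15 = 2×7 + 1
7 = 7×1 + 0
gcd(7, 15) = 1, so the inverse exists.
Back-substitute for 1:
1 = 1×15 − 2×7
So 7⁻¹ ≡ −2 ≡ 13 (mod 15).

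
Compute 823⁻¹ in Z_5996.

5996 = 7·823 + 235
823 = 3·235 + 118
235 = 1·118 + 117
118 = 1·117 + 1
117 = 117·1 + 0
gcd(823, 5996) = 1, so the inverse exists.
Back-substitute for 1:
1 = 1·118 − 1·117
  = −1·235 + 2·118
  = 2·823 − 7·235
  = −7·5996 + 51·823
So 823⁻¹ ≡ 51 (mod 5996).

51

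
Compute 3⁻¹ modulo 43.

43 = 14·3 + 1
3 = 3·1 + 0
gcd(3, 43) = 1, so the inverse exists.
Bézout: 1 = 1·43 − 14·3.
So 3⁻¹ ≡ −14 ≡ 29 (mod 43).

29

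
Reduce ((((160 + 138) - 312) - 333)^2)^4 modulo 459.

160 + 138 = 298
298 - 312 = -14 ≡ 445 (mod 459)
445 - 333 = 112
(112)^2 ≡ 151 (mod 459)
(151)^4 ≡ 169 (mod 459)

169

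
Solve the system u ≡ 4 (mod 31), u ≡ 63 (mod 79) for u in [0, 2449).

221

31⁻¹ mod 79: 31*51 ≡ 1 (mod 79), so 31⁻¹ ≡ 51.
u = 4 + 31*((63 − 4)*51 mod 79) = 4 + 31*7 = 221.
Check: 221 mod 31 = 4, 221 mod 79 = 63. ✓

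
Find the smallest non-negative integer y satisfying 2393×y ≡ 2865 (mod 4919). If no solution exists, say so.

gcd(2393, 4919) = 1, so a unique solution mod 4919 exists.
2393⁻¹ ≡ 4882 (mod 4919).
y ≡ 4882×2865 ≡ 2213 (mod 4919).

2213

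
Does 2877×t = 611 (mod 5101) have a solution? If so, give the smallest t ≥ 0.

2236

gcd(2877, 5101) = 1, so a unique solution mod 5101 exists.
2877⁻¹ ≡ 4562 (mod 5101).
t ≡ 4562×611 ≡ 2236 (mod 5101).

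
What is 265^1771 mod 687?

1771 in binary is 11011101011, i.e. 1771 = 1024 + 512 + 128 + 64 + 32 + 8 + 2 + 1.
265^1 ≡ 265 (mod 687)
265^2 ≡ 265^2 = 70225 ≡ 151 (mod 687)
265^4 ≡ 151^2 = 22801 ≡ 130 (mod 687)
265^8 ≡ 130^2 = 16900 ≡ 412 (mod 687)
265^16 ≡ 412^2 = 169744 ≡ 55 (mod 687)
265^32 ≡ 55^2 = 3025 ≡ 277 (mod 687)
265^64 ≡ 277^2 = 76729 ≡ 472 (mod 687)
265^128 ≡ 472^2 = 222784 ≡ 196 (mod 687)
265^256 ≡ 196^2 = 38416 ≡ 631 (mod 687)
265^512 ≡ 631^2 = 398161 ≡ 388 (mod 687)
265^1024 ≡ 388^2 = 150544 ≡ 91 (mod 687)
265^1771 = 265^1024 · 265^512 · 265^128 · 265^64 · 265^32 · 265^8 · 265^2 · 265^1 ≡ 91 · 388 · 196 · 472 · 277 · 412 · 151 · 265 (mod 687).
Accumulate the product:
91 · 388 = 35308 ≡ 271
271 · 196 = 53116 ≡ 217
217 · 472 = 102424 ≡ 61
61 · 277 = 16897 ≡ 409
409 · 412 = 168508 ≡ 193
193 · 151 = 29143 ≡ 289
289 · 265 = 76585 ≡ 328

328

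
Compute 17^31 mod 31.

By square-and-multiply:
17^1 ≡ 17 (mod 31)
17^2 ≡ 17^2 = 289 ≡ 10 (mod 31)
17^4 ≡ 10^2 = 100 ≡ 7 (mod 31)
17^8 ≡ 7^2 = 49 ≡ 18 (mod 31)
17^16 ≡ 18^2 = 324 ≡ 14 (mod 31)
17^31 = 17^16 · 17^8 · 17^4 · 17^2 · 17^1 ≡ 14 · 18 · 7 · 10 · 17 (mod 31).
Accumulate the product:
14 · 18 = 252 ≡ 4
4 · 7 = 28
28 · 10 = 280 ≡ 1
1 · 17 = 17

17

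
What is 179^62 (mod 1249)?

49

62 in binary is 111110, i.e. 62 = 32 + 16 + 8 + 4 + 2.
179^1 ≡ 179 (mod 1249)
179^2 ≡ 179^2 = 32041 ≡ 816 (mod 1249)
179^4 ≡ 816^2 = 665856 ≡ 139 (mod 1249)
179^8 ≡ 139^2 = 19321 ≡ 586 (mod 1249)
179^16 ≡ 586^2 = 343396 ≡ 1170 (mod 1249)
179^32 ≡ 1170^2 = 1368900 ≡ 1245 (mod 1249)
179^62 = 179^32 · 179^16 · 179^8 · 179^4 · 179^2 ≡ 1245 · 1170 · 586 · 139 · 816 (mod 1249).
Accumulate the product:
1245 · 1170 = 1456650 ≡ 316
316 · 586 = 185176 ≡ 324
324 · 139 = 45036 ≡ 72
72 · 816 = 58752 ≡ 49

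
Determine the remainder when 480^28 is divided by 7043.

Using repeated squaring:
28 in binary is 11100, i.e. 28 = 16 + 8 + 4.
480^1 ≡ 480 (mod 7043)
480^2 ≡ 480^2 = 230400 ≡ 5024 (mod 7043)
480^4 ≡ 5024^2 = 25240576 ≡ 5507 (mod 7043)
480^8 ≡ 5507^2 = 30327049 ≡ 6934 (mod 7043)
480^16 ≡ 6934^2 = 48080356 ≡ 4838 (mod 7043)
480^28 = 480^16 * 480^8 * 480^4 ≡ 4838 * 6934 * 5507 (mod 7043).
Accumulate the product:
4838 * 6934 = 33546692 ≡ 883
883 * 5507 = 4862681 ≡ 3011

3011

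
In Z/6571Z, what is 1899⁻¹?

5135

Run the extended Euclidean algorithm:
6571 = 3*1899 + 874
1899 = 2*874 + 151
874 = 5*151 + 119
151 = 1*119 + 32
119 = 3*32 + 23
32 = 1*23 + 9
23 = 2*9 + 5
9 = 1*5 + 4
5 = 1*4 + 1
4 = 4*1 + 0
gcd(1899, 6571) = 1, so the inverse exists.
Bézout: 1 = 415*6571 − 1436*1899.
So 1899⁻¹ ≡ −1436 ≡ 5135 (mod 6571).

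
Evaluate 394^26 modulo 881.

42

Using repeated squaring:
26 in binary is 11010, i.e. 26 = 16 + 8 + 2.
394^1 ≡ 394 (mod 881)
394^2 ≡ 394^2 = 155236 ≡ 180 (mod 881)
394^4 ≡ 180^2 = 32400 ≡ 684 (mod 881)
394^8 ≡ 684^2 = 467856 ≡ 45 (mod 881)
394^16 ≡ 45^2 = 2025 ≡ 263 (mod 881)
394^26 = 394^16 · 394^8 · 394^2 ≡ 263 · 45 · 180 (mod 881).
Accumulate the product:
263 · 45 = 11835 ≡ 382
382 · 180 = 68760 ≡ 42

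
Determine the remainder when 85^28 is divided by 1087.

393

85^1 ≡ 85 (mod 1087)
85^2 ≡ 85^2 = 7225 ≡ 703 (mod 1087)
85^4 ≡ 703^2 = 494209 ≡ 711 (mod 1087)
85^8 ≡ 711^2 = 505521 ≡ 66 (mod 1087)
85^16 ≡ 66^2 = 4356 ≡ 8 (mod 1087)
85^28 = 85^16 * 85^8 * 85^4 ≡ 8 * 66 * 711 (mod 1087).
Accumulate the product:
8 * 66 = 528
528 * 711 = 375408 ≡ 393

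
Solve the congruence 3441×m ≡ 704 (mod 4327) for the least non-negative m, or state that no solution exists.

722

gcd(3441, 4327) = 1, so a unique solution mod 4327 exists.
3441⁻¹ ≡ 210 (mod 4327).
m ≡ 210×704 ≡ 722 (mod 4327).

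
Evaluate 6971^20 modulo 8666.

Using repeated squaring:
20 in binary is 10100, i.e. 20 = 16 + 4.
6971^1 ≡ 6971 (mod 8666)
6971^2 ≡ 6971^2 = 48594841 ≡ 4579 (mod 8666)
6971^4 ≡ 4579^2 = 20967241 ≡ 4187 (mod 8666)
6971^8 ≡ 4187^2 = 17530969 ≡ 8317 (mod 8666)
6971^16 ≡ 8317^2 = 69172489 ≡ 477 (mod 8666)
6971^20 = 6971^16 × 6971^4 ≡ 477 × 4187 (mod 8666).
477 × 4187 = 1997199 ≡ 4019 (mod 8666).

4019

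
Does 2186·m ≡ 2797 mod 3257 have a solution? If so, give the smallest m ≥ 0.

1153

gcd(2186, 3257) = 1, so a unique solution mod 3257 exists.
2186⁻¹ ≡ 3035 (mod 3257).
m ≡ 3035·2797 ≡ 1153 (mod 3257).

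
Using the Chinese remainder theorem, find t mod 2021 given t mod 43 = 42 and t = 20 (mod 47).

1289

43⁻¹ mod 47: 43*35 ≡ 1 (mod 47), so 43⁻¹ ≡ 35.
t = 42 + 43*((20 − 42)*35 mod 47) = 42 + 43*29 = 1289.
Check: 1289 mod 43 = 42, 1289 mod 47 = 20. ✓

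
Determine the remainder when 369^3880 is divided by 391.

3880 in binary is 111100101000, i.e. 3880 = 2048 + 1024 + 512 + 256 + 32 + 8.
369^1 ≡ 369 (mod 391)
369^2 ≡ 369^2 = 136161 ≡ 93 (mod 391)
369^4 ≡ 93^2 = 8649 ≡ 47 (mod 391)
369^8 ≡ 47^2 = 2209 ≡ 254 (mod 391)
369^16 ≡ 254^2 = 64516 ≡ 1 (mod 391)
369^32 ≡ 1^2 = 1 (mod 391)
369^64 ≡ 1^2 = 1 (mod 391)
369^128 ≡ 1^2 = 1 (mod 391)
369^256 ≡ 1^2 = 1 (mod 391)
369^512 ≡ 1^2 = 1 (mod 391)
369^1024 ≡ 1^2 = 1 (mod 391)
369^2048 ≡ 1^2 = 1 (mod 391)
369^3880 = 369^2048 × 369^1024 × 369^512 × 369^256 × 369^32 × 369^8 ≡ 1 × 1 × 1 × 1 × 1 × 254 (mod 391).
Accumulate the product:
1 × 1 = 1
1 × 1 = 1
1 × 1 = 1
1 × 1 = 1
1 × 254 = 254

254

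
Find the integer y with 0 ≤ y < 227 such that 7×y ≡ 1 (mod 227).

65

227 = 32×7 + 3
7 = 2×3 + 1
3 = 3×1 + 0
gcd(7, 227) = 1, so the inverse exists.
Back-substitute for 1:
1 = 1×7 − 2×3
  = −2×227 + 65×7
So 7⁻¹ ≡ 65 (mod 227).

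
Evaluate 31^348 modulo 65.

1

By square-and-multiply:
348 in binary is 101011100, i.e. 348 = 256 + 64 + 16 + 8 + 4.
31^1 ≡ 31 (mod 65)
31^2 ≡ 31^2 = 961 ≡ 51 (mod 65)
31^4 ≡ 51^2 = 2601 ≡ 1 (mod 65)
31^8 ≡ 1^2 = 1 (mod 65)
31^16 ≡ 1^2 = 1 (mod 65)
31^32 ≡ 1^2 = 1 (mod 65)
31^64 ≡ 1^2 = 1 (mod 65)
31^128 ≡ 1^2 = 1 (mod 65)
31^256 ≡ 1^2 = 1 (mod 65)
31^348 = 31^256 × 31^64 × 31^16 × 31^8 × 31^4 ≡ 1 × 1 × 1 × 1 × 1 (mod 65).
Accumulate the product:
1 × 1 = 1
1 × 1 = 1
1 × 1 = 1
1 × 1 = 1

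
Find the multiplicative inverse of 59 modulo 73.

26

By the extended Euclidean algorithm:
73 = 1·59 + 14
59 = 4·14 + 3
14 = 4·3 + 2
3 = 1·2 + 1
2 = 2·1 + 0
gcd(59, 73) = 1, so the inverse exists.
Bézout: 1 = −21·73 + 26·59.
So 59⁻¹ ≡ 26 (mod 73).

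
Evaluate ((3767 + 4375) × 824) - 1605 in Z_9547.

5409

3767 + 4375 = 8142
8142 × 824 = 6709008 ≡ 7014 (mod 9547)
7014 - 1605 = 5409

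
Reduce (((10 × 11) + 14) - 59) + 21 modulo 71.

15

10 × 11 = 110 ≡ 39 (mod 71)
39 + 14 = 53
53 - 59 = -6 ≡ 65 (mod 71)
65 + 21 = 86 ≡ 15 (mod 71)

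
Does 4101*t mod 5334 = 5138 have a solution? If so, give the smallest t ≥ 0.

gcd(4101, 5334) = 3, and 3 does not divide 5138.
So the congruence has no solution.

no solution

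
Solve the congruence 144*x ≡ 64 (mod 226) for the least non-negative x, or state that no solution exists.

gcd(144, 226) = 2, and 2 | 64, so solutions exist.
Divide through by 2: 72*x ≡ 32 (mod 113).
72⁻¹ ≡ 11 (mod 113).
x ≡ 11*32 ≡ 13 (mod 113).
The smallest non-negative solution is x = 13.

13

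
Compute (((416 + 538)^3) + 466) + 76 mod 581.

416 + 538 = 954 ≡ 373 (mod 581)
(373)^3 ≡ 197 (mod 581)
197 + 466 = 663 ≡ 82 (mod 581)
82 + 76 = 158

158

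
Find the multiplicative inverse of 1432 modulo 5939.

2111

5939 = 4×1432 + 211
1432 = 6×211 + 166
211 = 1×166 + 45
166 = 3×45 + 31
45 = 1×31 + 14
31 = 2×14 + 3
14 = 4×3 + 2
3 = 1×2 + 1
2 = 2×1 + 0
gcd(1432, 5939) = 1, so the inverse exists.
Back-substitute for 1:
1 = 1×3 − 1×2
  = −1×14 + 5×3
  = 5×31 − 11×14
  = −11×45 + 16×31
  = 16×166 − 59×45
  = −59×211 + 75×166
  = 75×1432 − 509×211
  = −509×5939 + 2111×1432
So 1432⁻¹ ≡ 2111 (mod 5939).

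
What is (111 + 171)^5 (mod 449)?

111 + 171 = 282
(282)^5 ≡ 265 (mod 449)

265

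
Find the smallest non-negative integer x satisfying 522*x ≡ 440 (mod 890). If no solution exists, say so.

260

gcd(522, 890) = 2, and 2 | 440, so solutions exist.
Divide through by 2: 261*x ≡ 220 mod 445.
261⁻¹ ≡ 341 (mod 445).
x ≡ 341*220 ≡ 260 (mod 445).
The smallest non-negative solution is x = 260.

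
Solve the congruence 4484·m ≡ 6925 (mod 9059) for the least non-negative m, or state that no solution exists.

246

gcd(4484, 9059) = 1, so a unique solution mod 9059 exists.
4484⁻¹ ≡ 5077 (mod 9059).
m ≡ 5077·6925 ≡ 246 (mod 9059).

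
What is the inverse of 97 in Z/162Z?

157

162 = 1·97 + 65
97 = 1·65 + 32
65 = 2·32 + 1
32 = 32·1 + 0
gcd(97, 162) = 1, so the inverse exists.
Bézout: 1 = 3·162 − 5·97.
So 97⁻¹ ≡ −5 ≡ 157 (mod 162).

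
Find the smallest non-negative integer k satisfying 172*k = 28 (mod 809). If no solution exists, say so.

320

gcd(172, 809) = 1, so a unique solution mod 809 exists.
172⁻¹ ≡ 127 (mod 809).
k ≡ 127*28 ≡ 320 (mod 809).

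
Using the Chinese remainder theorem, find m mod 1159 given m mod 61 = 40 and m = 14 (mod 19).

61⁻¹ mod 19: 61×5 ≡ 1 (mod 19), so 61⁻¹ ≡ 5.
m = 40 + 61×((14 − 40)×5 mod 19) = 40 + 61×3 = 223.

223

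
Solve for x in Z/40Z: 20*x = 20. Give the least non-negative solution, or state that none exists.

1

gcd(20, 40) = 20, and 20 | 20, so solutions exist.
Divide through by 20: 1*x mod 2 = 1.
1⁻¹ ≡ 1 (mod 2).
x ≡ 1*1 ≡ 1 (mod 2).
The smallest non-negative solution is x = 1.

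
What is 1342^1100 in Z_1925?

1100 in binary is 10001001100, i.e. 1100 = 1024 + 64 + 8 + 4.
1342^1 ≡ 1342 (mod 1925)
1342^2 ≡ 1342^2 = 1800964 ≡ 1089 (mod 1925)
1342^4 ≡ 1089^2 = 1185921 ≡ 121 (mod 1925)
1342^8 ≡ 121^2 = 14641 ≡ 1166 (mod 1925)
1342^16 ≡ 1166^2 = 1359556 ≡ 506 (mod 1925)
1342^32 ≡ 506^2 = 256036 ≡ 11 (mod 1925)
1342^64 ≡ 11^2 = 121 (mod 1925)
1342^128 ≡ 121^2 = 14641 ≡ 1166 (mod 1925)
1342^256 ≡ 1166^2 = 1359556 ≡ 506 (mod 1925)
1342^512 ≡ 506^2 = 256036 ≡ 11 (mod 1925)
1342^1024 ≡ 11^2 = 121 (mod 1925)
1342^1100 = 1342^1024 · 1342^64 · 1342^8 · 1342^4 ≡ 121 · 121 · 1166 · 121 (mod 1925).
Accumulate the product:
121 · 121 = 14641 ≡ 1166
1166 · 1166 = 1359556 ≡ 506
506 · 121 = 61226 ≡ 1551

1551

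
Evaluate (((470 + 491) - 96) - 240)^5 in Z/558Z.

25

470 + 491 = 961 ≡ 403 (mod 558)
403 - 96 = 307
307 - 240 = 67
(67)^5 ≡ 25 (mod 558)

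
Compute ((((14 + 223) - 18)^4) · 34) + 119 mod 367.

341

14 + 223 = 237
237 - 18 = 219
(219)^4 ≡ 244 (mod 367)
244 · 34 = 8296 ≡ 222 (mod 367)
222 + 119 = 341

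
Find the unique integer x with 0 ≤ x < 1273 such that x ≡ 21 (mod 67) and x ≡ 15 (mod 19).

490

67⁻¹ mod 19: 67*2 ≡ 1 (mod 19), so 67⁻¹ ≡ 2.
x = 21 + 67*((15 − 21)*2 mod 19) = 21 + 67*7 = 490.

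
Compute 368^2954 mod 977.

952

2954 in binary is 101110001010, i.e. 2954 = 2048 + 512 + 256 + 128 + 8 + 2.
368^1 ≡ 368 (mod 977)
368^2 ≡ 368^2 = 135424 ≡ 598 (mod 977)
368^4 ≡ 598^2 = 357604 ≡ 22 (mod 977)
368^8 ≡ 22^2 = 484 (mod 977)
368^16 ≡ 484^2 = 234256 ≡ 753 (mod 977)
368^32 ≡ 753^2 = 567009 ≡ 349 (mod 977)
368^64 ≡ 349^2 = 121801 ≡ 653 (mod 977)
368^128 ≡ 653^2 = 426409 ≡ 437 (mod 977)
368^256 ≡ 437^2 = 190969 ≡ 454 (mod 977)
368^512 ≡ 454^2 = 206116 ≡ 946 (mod 977)
368^1024 ≡ 946^2 = 894916 ≡ 961 (mod 977)
368^2048 ≡ 961^2 = 923521 ≡ 256 (mod 977)
368^2954 = 368^2048 · 368^512 · 368^256 · 368^128 · 368^8 · 368^2 ≡ 256 · 946 · 454 · 437 · 484 · 598 (mod 977).
Accumulate the product:
256 · 946 = 242176 ≡ 857
857 · 454 = 389078 ≡ 232
232 · 437 = 101384 ≡ 753
753 · 484 = 364452 ≡ 31
31 · 598 = 18538 ≡ 952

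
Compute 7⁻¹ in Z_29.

25

Run the extended Euclidean algorithm:
29 = 4·7 + 1
7 = 7·1 + 0
gcd(7, 29) = 1, so the inverse exists.
Bézout: 1 = 1·29 − 4·7.
So 7⁻¹ ≡ −4 ≡ 25 (mod 29).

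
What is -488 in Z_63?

16

-488 = -8×63 + 16, so -488 ≡ 16 (mod 63).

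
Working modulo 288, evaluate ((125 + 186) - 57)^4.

125 + 186 = 311 ≡ 23 (mod 288)
23 - 57 = -34 ≡ 254 (mod 288)
(254)^4 ≡ 16 (mod 288)

16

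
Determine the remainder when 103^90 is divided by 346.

Compute successive squares:
103^1 ≡ 103 (mod 346)
103^2 ≡ 103^2 = 10609 ≡ 229 (mod 346)
103^4 ≡ 229^2 = 52441 ≡ 195 (mod 346)
103^8 ≡ 195^2 = 38025 ≡ 311 (mod 346)
103^16 ≡ 311^2 = 96721 ≡ 187 (mod 346)
103^32 ≡ 187^2 = 34969 ≡ 23 (mod 346)
103^64 ≡ 23^2 = 529 ≡ 183 (mod 346)
103^90 = 103^64 * 103^16 * 103^8 * 103^2 ≡ 183 * 187 * 311 * 229 (mod 346).
Accumulate the product:
183 * 187 = 34221 ≡ 313
313 * 311 = 97343 ≡ 117
117 * 229 = 26793 ≡ 151

151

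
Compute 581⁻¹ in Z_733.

217

By the extended Euclidean algorithm:
733 = 1×581 + 152
581 = 3×152 + 125
152 = 1×125 + 27
125 = 4×27 + 17
27 = 1×17 + 10
17 = 1×10 + 7
10 = 1×7 + 3
7 = 2×3 + 1
3 = 3×1 + 0
gcd(581, 733) = 1, so the inverse exists.
Back-substitute for 1:
1 = 1×7 − 2×3
  = −2×10 + 3×7
  = 3×17 − 5×10
  = −5×27 + 8×17
  = 8×125 − 37×27
  = −37×152 + 45×125
  = 45×581 − 172×152
  = −172×733 + 217×581
So 581⁻¹ ≡ 217 (mod 733).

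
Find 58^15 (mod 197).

15 in binary is 1111, i.e. 15 = 8 + 4 + 2 + 1.
58^1 ≡ 58 (mod 197)
58^2 ≡ 58^2 = 3364 ≡ 15 (mod 197)
58^4 ≡ 15^2 = 225 ≡ 28 (mod 197)
58^8 ≡ 28^2 = 784 ≡ 193 (mod 197)
58^15 = 58^8 · 58^4 · 58^2 · 58^1 ≡ 193 · 28 · 15 · 58 (mod 197).
Accumulate the product:
193 · 28 = 5404 ≡ 85
85 · 15 = 1275 ≡ 93
93 · 58 = 5394 ≡ 75

75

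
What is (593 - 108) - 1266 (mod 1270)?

489

593 - 108 = 485
485 - 1266 = -781 ≡ 489 (mod 1270)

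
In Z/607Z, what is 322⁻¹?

Apply the Euclidean algorithm and back-substitute:
607 = 1×322 + 285
322 = 1×285 + 37
285 = 7×37 + 26
37 = 1×26 + 11
26 = 2×11 + 4
11 = 2×4 + 3
4 = 1×3 + 1
3 = 3×1 + 0
gcd(322, 607) = 1, so the inverse exists.
Back-substitute for 1:
1 = 1×4 − 1×3
  = −1×11 + 3×4
  = 3×26 − 7×11
  = −7×37 + 10×26
  = 10×285 − 77×37
  = −77×322 + 87×285
  = 87×607 − 164×322
So 322⁻¹ ≡ −164 ≡ 443 (mod 607).

443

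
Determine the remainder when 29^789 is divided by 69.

41

29^1 ≡ 29 (mod 69)
29^2 ≡ 29^2 = 841 ≡ 13 (mod 69)
29^4 ≡ 13^2 = 169 ≡ 31 (mod 69)
29^8 ≡ 31^2 = 961 ≡ 64 (mod 69)
29^16 ≡ 64^2 = 4096 ≡ 25 (mod 69)
29^32 ≡ 25^2 = 625 ≡ 4 (mod 69)
29^64 ≡ 4^2 = 16 (mod 69)
29^128 ≡ 16^2 = 256 ≡ 49 (mod 69)
29^256 ≡ 49^2 = 2401 ≡ 55 (mod 69)
29^512 ≡ 55^2 = 3025 ≡ 58 (mod 69)
29^789 = 29^512 × 29^256 × 29^16 × 29^4 × 29^1 ≡ 58 × 55 × 25 × 31 × 29 (mod 69).
Accumulate the product:
58 × 55 = 3190 ≡ 16
16 × 25 = 400 ≡ 55
55 × 31 = 1705 ≡ 49
49 × 29 = 1421 ≡ 41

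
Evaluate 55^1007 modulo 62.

Compute successive squares:
1007 in binary is 1111101111, i.e. 1007 = 512 + 256 + 128 + 64 + 32 + 8 + 4 + 2 + 1.
55^1 ≡ 55 (mod 62)
55^2 ≡ 55^2 = 3025 ≡ 49 (mod 62)
55^4 ≡ 49^2 = 2401 ≡ 45 (mod 62)
55^8 ≡ 45^2 = 2025 ≡ 41 (mod 62)
55^16 ≡ 41^2 = 1681 ≡ 7 (mod 62)
55^32 ≡ 7^2 = 49 (mod 62)
55^64 ≡ 49^2 = 2401 ≡ 45 (mod 62)
55^128 ≡ 45^2 = 2025 ≡ 41 (mod 62)
55^256 ≡ 41^2 = 1681 ≡ 7 (mod 62)
55^512 ≡ 7^2 = 49 (mod 62)
55^1007 = 55^512 · 55^256 · 55^128 · 55^64 · 55^32 · 55^8 · 55^4 · 55^2 · 55^1 ≡ 49 · 7 · 41 · 45 · 49 · 41 · 45 · 49 · 55 (mod 62).
Accumulate the product:
49 · 7 = 343 ≡ 33
33 · 41 = 1353 ≡ 51
51 · 45 = 2295 ≡ 1
1 · 49 = 49
49 · 41 = 2009 ≡ 25
25 · 45 = 1125 ≡ 9
9 · 49 = 441 ≡ 7
7 · 55 = 385 ≡ 13

13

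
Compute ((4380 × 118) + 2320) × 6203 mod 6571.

4380 × 118 = 516840 ≡ 4302 (mod 6571)
4302 + 2320 = 6622 ≡ 51 (mod 6571)
51 × 6203 = 316353 ≡ 945 (mod 6571)

945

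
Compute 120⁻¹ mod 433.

83

Apply the Euclidean algorithm and back-substitute:
433 = 3×120 + 73
120 = 1×73 + 47
73 = 1×47 + 26
47 = 1×26 + 21
26 = 1×21 + 5
21 = 4×5 + 1
5 = 5×1 + 0
gcd(120, 433) = 1, so the inverse exists.
Bézout: 1 = −23×433 + 83×120.
So 120⁻¹ ≡ 83 (mod 433).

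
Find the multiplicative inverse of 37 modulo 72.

37

72 = 1*37 + 35
37 = 1*35 + 2
35 = 17*2 + 1
2 = 2*1 + 0
gcd(37, 72) = 1, so the inverse exists.
Back-substitute for 1:
1 = 1*35 − 17*2
  = −17*37 + 18*35
  = 18*72 − 35*37
So 37⁻¹ ≡ −35 ≡ 37 (mod 72).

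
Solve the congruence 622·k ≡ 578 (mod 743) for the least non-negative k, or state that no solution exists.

gcd(622, 743) = 1, so a unique solution mod 743 exists.
622⁻¹ ≡ 350 (mod 743).
k ≡ 350·578 ≡ 204 (mod 743).

204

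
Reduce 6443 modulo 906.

101

6443 = 7×906 + 101, so 6443 ≡ 101 (mod 906).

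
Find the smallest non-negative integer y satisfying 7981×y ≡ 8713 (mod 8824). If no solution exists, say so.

1005

gcd(7981, 8824) = 1, so a unique solution mod 8824 exists.
7981⁻¹ ≡ 7861 (mod 8824).
y ≡ 7861×8713 ≡ 1005 (mod 8824).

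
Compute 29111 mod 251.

246

29111 = 115×251 + 246, so 29111 ≡ 246 (mod 251).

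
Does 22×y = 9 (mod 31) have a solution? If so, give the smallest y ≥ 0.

30

gcd(22, 31) = 1, so a unique solution mod 31 exists.
22⁻¹ ≡ 24 (mod 31).
y ≡ 24×9 ≡ 30 (mod 31).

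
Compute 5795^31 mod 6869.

31 in binary is 11111, i.e. 31 = 16 + 8 + 4 + 2 + 1.
5795^1 ≡ 5795 (mod 6869)
5795^2 ≡ 5795^2 = 33582025 ≡ 6353 (mod 6869)
5795^4 ≡ 6353^2 = 40360609 ≡ 5234 (mod 6869)
5795^8 ≡ 5234^2 = 27394756 ≡ 1184 (mod 6869)
5795^16 ≡ 1184^2 = 1401856 ≡ 580 (mod 6869)
5795^31 = 5795^16 * 5795^8 * 5795^4 * 5795^2 * 5795^1 ≡ 580 * 1184 * 5234 * 6353 * 5795 (mod 6869).
Accumulate the product:
580 * 1184 = 686720 ≡ 6689
6689 * 5234 = 35010226 ≡ 5802
5802 * 6353 = 36860106 ≡ 1052
1052 * 5795 = 6096340 ≡ 3537

3537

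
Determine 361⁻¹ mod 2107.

2107 = 5×361 + 302
361 = 1×302 + 59
302 = 5×59 + 7
59 = 8×7 + 3
7 = 2×3 + 1
3 = 3×1 + 0
gcd(361, 2107) = 1, so the inverse exists.
Back-substitute for 1:
1 = 1×7 − 2×3
  = −2×59 + 17×7
  = 17×302 − 87×59
  = −87×361 + 104×302
  = 104×2107 − 607×361
So 361⁻¹ ≡ −607 ≡ 1500 (mod 2107).

1500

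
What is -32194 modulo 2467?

2344

-32194 = -14×2467 + 2344, so -32194 ≡ 2344 (mod 2467).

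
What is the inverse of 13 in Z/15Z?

15 = 1*13 + 2
13 = 6*2 + 1
2 = 2*1 + 0
gcd(13, 15) = 1, so the inverse exists.
Bézout: 1 = −6*15 + 7*13.
So 13⁻¹ ≡ 7 (mod 15).

7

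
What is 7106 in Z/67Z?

4

7106 = 106×67 + 4, so 7106 ≡ 4 (mod 67).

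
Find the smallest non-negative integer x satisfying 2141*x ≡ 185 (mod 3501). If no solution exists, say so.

gcd(2141, 3501) = 1, so a unique solution mod 3501 exists.
2141⁻¹ ≡ 260 (mod 3501).
x ≡ 260*185 ≡ 2587 (mod 3501).

2587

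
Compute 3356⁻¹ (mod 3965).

306

By the extended Euclidean algorithm:
3965 = 1×3356 + 609
3356 = 5×609 + 311
609 = 1×311 + 298
311 = 1×298 + 13
298 = 22×13 + 12
13 = 1×12 + 1
12 = 12×1 + 0
gcd(3356, 3965) = 1, so the inverse exists.
Bézout: 1 = −259×3965 + 306×3356.
So 3356⁻¹ ≡ 306 (mod 3965).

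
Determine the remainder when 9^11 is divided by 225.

11 in binary is 1011, i.e. 11 = 8 + 2 + 1.
9^1 ≡ 9 (mod 225)
9^2 ≡ 9^2 = 81 (mod 225)
9^4 ≡ 81^2 = 6561 ≡ 36 (mod 225)
9^8 ≡ 36^2 = 1296 ≡ 171 (mod 225)
9^11 = 9^8 * 9^2 * 9^1 ≡ 171 * 81 * 9 (mod 225).
Accumulate the product:
171 * 81 = 13851 ≡ 126
126 * 9 = 1134 ≡ 9

9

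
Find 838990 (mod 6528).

3406

838990 = 128·6528 + 3406, so 838990 ≡ 3406 (mod 6528).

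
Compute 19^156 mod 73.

By square-and-multiply:
19^1 ≡ 19 (mod 73)
19^2 ≡ 19^2 = 361 ≡ 69 (mod 73)
19^4 ≡ 69^2 = 4761 ≡ 16 (mod 73)
19^8 ≡ 16^2 = 256 ≡ 37 (mod 73)
19^16 ≡ 37^2 = 1369 ≡ 55 (mod 73)
19^32 ≡ 55^2 = 3025 ≡ 32 (mod 73)
19^64 ≡ 32^2 = 1024 ≡ 2 (mod 73)
19^128 ≡ 2^2 = 4 (mod 73)
19^156 = 19^128 · 19^16 · 19^8 · 19^4 ≡ 4 · 55 · 37 · 16 (mod 73).
Accumulate the product:
4 · 55 = 220 ≡ 1
1 · 37 = 37
37 · 16 = 592 ≡ 8

8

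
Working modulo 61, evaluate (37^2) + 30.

(37)^2 ≡ 27 (mod 61)
27 + 30 = 57

57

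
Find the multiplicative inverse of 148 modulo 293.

293 = 1·148 + 145
148 = 1·145 + 3
145 = 48·3 + 1
3 = 3·1 + 0
gcd(148, 293) = 1, so the inverse exists.
Back-substitute for 1:
1 = 1·145 − 48·3
  = −48·148 + 49·145
  = 49·293 − 97·148
So 148⁻¹ ≡ −97 ≡ 196 (mod 293).

196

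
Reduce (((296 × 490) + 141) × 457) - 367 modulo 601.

296 × 490 = 145040 ≡ 199 (mod 601)
199 + 141 = 340
340 × 457 = 155380 ≡ 322 (mod 601)
322 - 367 = -45 ≡ 556 (mod 601)

556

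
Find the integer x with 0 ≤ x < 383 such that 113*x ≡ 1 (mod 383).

322

383 = 3×113 + 44
113 = 2×44 + 25
44 = 1×25 + 19
25 = 1×19 + 6
19 = 3×6 + 1
6 = 6×1 + 0
gcd(113, 383) = 1, so the inverse exists.
Back-substitute for 1:
1 = 1×19 − 3×6
  = −3×25 + 4×19
  = 4×44 − 7×25
  = −7×113 + 18×44
  = 18×383 − 61×113
So 113⁻¹ ≡ −61 ≡ 322 (mod 383).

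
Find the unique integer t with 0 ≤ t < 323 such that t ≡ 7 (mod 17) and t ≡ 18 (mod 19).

17⁻¹ mod 19: 17·9 ≡ 1 (mod 19), so 17⁻¹ ≡ 9.
t = 7 + 17·((18 − 7)·9 mod 19) = 7 + 17·4 = 75.
Check: 75 mod 17 = 7, 75 mod 19 = 18. ✓

75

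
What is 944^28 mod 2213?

490

Using repeated squaring:
28 in binary is 11100, i.e. 28 = 16 + 8 + 4.
944^1 ≡ 944 (mod 2213)
944^2 ≡ 944^2 = 891136 ≡ 1510 (mod 2213)
944^4 ≡ 1510^2 = 2280100 ≡ 710 (mod 2213)
944^8 ≡ 710^2 = 504100 ≡ 1749 (mod 2213)
944^16 ≡ 1749^2 = 3059001 ≡ 635 (mod 2213)
944^28 = 944^16 * 944^8 * 944^4 ≡ 635 * 1749 * 710 (mod 2213).
Accumulate the product:
635 * 1749 = 1110615 ≡ 1902
1902 * 710 = 1350420 ≡ 490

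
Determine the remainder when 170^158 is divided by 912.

400

By square-and-multiply:
158 in binary is 10011110, i.e. 158 = 128 + 16 + 8 + 4 + 2.
170^1 ≡ 170 (mod 912)
170^2 ≡ 170^2 = 28900 ≡ 628 (mod 912)
170^4 ≡ 628^2 = 394384 ≡ 400 (mod 912)
170^8 ≡ 400^2 = 160000 ≡ 400 (mod 912)
170^16 ≡ 400^2 = 160000 ≡ 400 (mod 912)
170^32 ≡ 400^2 = 160000 ≡ 400 (mod 912)
170^64 ≡ 400^2 = 160000 ≡ 400 (mod 912)
170^128 ≡ 400^2 = 160000 ≡ 400 (mod 912)
170^158 = 170^128 × 170^16 × 170^8 × 170^4 × 170^2 ≡ 400 × 400 × 400 × 400 × 628 (mod 912).
Accumulate the product:
400 × 400 = 160000 ≡ 400
400 × 400 = 160000 ≡ 400
400 × 400 = 160000 ≡ 400
400 × 628 = 251200 ≡ 400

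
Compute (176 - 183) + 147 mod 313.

176 - 183 = -7 ≡ 306 (mod 313)
306 + 147 = 453 ≡ 140 (mod 313)

140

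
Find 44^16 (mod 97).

Compute successive squares:
44^1 ≡ 44 (mod 97)
44^2 ≡ 44^2 = 1936 ≡ 93 (mod 97)
44^4 ≡ 93^2 = 8649 ≡ 16 (mod 97)
44^8 ≡ 16^2 = 256 ≡ 62 (mod 97)
44^16 ≡ 62^2 = 3844 ≡ 61 (mod 97)
So 44^16 ≡ 61 (mod 97).

61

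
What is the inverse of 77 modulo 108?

101

By the extended Euclidean algorithm:
108 = 1*77 + 31
77 = 2*31 + 15
31 = 2*15 + 1
15 = 15*1 + 0
gcd(77, 108) = 1, so the inverse exists.
Back-substitute for 1:
1 = 1*31 − 2*15
  = −2*77 + 5*31
  = 5*108 − 7*77
So 77⁻¹ ≡ −7 ≡ 101 (mod 108).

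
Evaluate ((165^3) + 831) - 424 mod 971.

(165)^3 ≡ 279 (mod 971)
279 + 831 = 1110 ≡ 139 (mod 971)
139 - 424 = -285 ≡ 686 (mod 971)

686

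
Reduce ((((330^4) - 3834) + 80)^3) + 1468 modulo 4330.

4074

(330)^4 ≡ 2490 (mod 4330)
2490 - 3834 = -1344 ≡ 2986 (mod 4330)
2986 + 80 = 3066
(3066)^3 ≡ 2606 (mod 4330)
2606 + 1468 = 4074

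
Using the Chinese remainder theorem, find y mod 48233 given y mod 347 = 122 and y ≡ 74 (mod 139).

33434

347⁻¹ mod 139: 347*137 ≡ 1 (mod 139), so 347⁻¹ ≡ 137.
y = 122 + 347*((74 − 122)*137 mod 139) = 122 + 347*96 = 33434.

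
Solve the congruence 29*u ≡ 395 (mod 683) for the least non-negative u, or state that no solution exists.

gcd(29, 683) = 1, so a unique solution mod 683 exists.
29⁻¹ ≡ 212 (mod 683).
u ≡ 212*395 ≡ 414 (mod 683).

414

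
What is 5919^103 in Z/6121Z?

1635

103 in binary is 1100111, i.e. 103 = 64 + 32 + 4 + 2 + 1.
5919^1 ≡ 5919 (mod 6121)
5919^2 ≡ 5919^2 = 35034561 ≡ 4078 (mod 6121)
5919^4 ≡ 4078^2 = 16630084 ≡ 5448 (mod 6121)
5919^8 ≡ 5448^2 = 29680704 ≡ 6096 (mod 6121)
5919^16 ≡ 6096^2 = 37161216 ≡ 625 (mod 6121)
5919^32 ≡ 625^2 = 390625 ≡ 5002 (mod 6121)
5919^64 ≡ 5002^2 = 25020004 ≡ 3477 (mod 6121)
5919^103 = 5919^64 · 5919^32 · 5919^4 · 5919^2 · 5919^1 ≡ 3477 · 5002 · 5448 · 4078 · 5919 (mod 6121).
Accumulate the product:
3477 · 5002 = 17391954 ≡ 2193
2193 · 5448 = 11947464 ≡ 5393
5393 · 4078 = 21992654 ≡ 6022
6022 · 5919 = 35644218 ≡ 1635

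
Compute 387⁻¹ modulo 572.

303

572 = 1×387 + 185
387 = 2×185 + 17
185 = 10×17 + 15
17 = 1×15 + 2
15 = 7×2 + 1
2 = 2×1 + 0
gcd(387, 572) = 1, so the inverse exists.
Back-substitute for 1:
1 = 1×15 − 7×2
  = −7×17 + 8×15
  = 8×185 − 87×17
  = −87×387 + 182×185
  = 182×572 − 269×387
So 387⁻¹ ≡ −269 ≡ 303 (mod 572).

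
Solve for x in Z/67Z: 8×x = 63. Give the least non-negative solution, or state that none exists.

gcd(8, 67) = 1, so a unique solution mod 67 exists.
8⁻¹ ≡ 42 (mod 67).
x ≡ 42×63 ≡ 33 (mod 67).

33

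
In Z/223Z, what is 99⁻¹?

214

223 = 2·99 + 25
99 = 3·25 + 24
25 = 1·24 + 1
24 = 24·1 + 0
gcd(99, 223) = 1, so the inverse exists.
Bézout: 1 = 4·223 − 9·99.
So 99⁻¹ ≡ −9 ≡ 214 (mod 223).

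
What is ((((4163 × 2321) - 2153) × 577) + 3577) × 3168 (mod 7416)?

4163 × 2321 = 9662323 ≡ 6691 (mod 7416)
6691 - 2153 = 4538
4538 × 577 = 2618426 ≡ 578 (mod 7416)
578 + 3577 = 4155
4155 × 3168 = 13163040 ≡ 7056 (mod 7416)

7056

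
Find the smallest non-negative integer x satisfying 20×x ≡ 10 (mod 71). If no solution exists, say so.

36

gcd(20, 71) = 1, so a unique solution mod 71 exists.
20⁻¹ ≡ 32 (mod 71).
x ≡ 32×10 ≡ 36 (mod 71).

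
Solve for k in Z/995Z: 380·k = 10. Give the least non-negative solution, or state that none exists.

gcd(380, 995) = 5, and 5 | 10, so solutions exist.
Divide through by 5: 76·k mod 199 = 2.
76⁻¹ ≡ 55 (mod 199).
k ≡ 55·2 ≡ 110 (mod 199).
The smallest non-negative solution is k = 110.

110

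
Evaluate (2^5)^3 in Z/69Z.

62

(2)^5 ≡ 32 (mod 69)
(32)^3 ≡ 62 (mod 69)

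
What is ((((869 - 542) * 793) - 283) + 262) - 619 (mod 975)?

869 - 542 = 327
327 * 793 = 259311 ≡ 936 (mod 975)
936 - 283 = 653
653 + 262 = 915
915 - 619 = 296

296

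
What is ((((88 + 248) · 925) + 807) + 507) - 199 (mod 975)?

88 + 248 = 336
336 · 925 = 310800 ≡ 750 (mod 975)
750 + 807 = 1557 ≡ 582 (mod 975)
582 + 507 = 1089 ≡ 114 (mod 975)
114 - 199 = -85 ≡ 890 (mod 975)

890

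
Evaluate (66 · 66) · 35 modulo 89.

66 · 66 = 4356 ≡ 84 (mod 89)
84 · 35 = 2940 ≡ 3 (mod 89)

3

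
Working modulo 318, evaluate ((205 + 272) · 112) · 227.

0

205 + 272 = 477 ≡ 159 (mod 318)
159 · 112 = 17808 ≡ 0 (mod 318)
0 · 227 = 0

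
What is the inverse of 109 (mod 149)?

108

149 = 1·109 + 40
109 = 2·40 + 29
40 = 1·29 + 11
29 = 2·11 + 7
11 = 1·7 + 4
7 = 1·4 + 3
4 = 1·3 + 1
3 = 3·1 + 0
gcd(109, 149) = 1, so the inverse exists.
Back-substitute for 1:
1 = 1·4 − 1·3
  = −1·7 + 2·4
  = 2·11 − 3·7
  = −3·29 + 8·11
  = 8·40 − 11·29
  = −11·109 + 30·40
  = 30·149 − 41·109
So 109⁻¹ ≡ −41 ≡ 108 (mod 149).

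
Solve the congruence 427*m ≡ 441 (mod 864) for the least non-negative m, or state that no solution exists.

171

gcd(427, 864) = 1, so a unique solution mod 864 exists.
427⁻¹ ≡ 259 (mod 864).
m ≡ 259*441 ≡ 171 (mod 864).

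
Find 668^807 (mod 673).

Compute successive squares:
807 in binary is 1100100111, i.e. 807 = 512 + 256 + 32 + 4 + 2 + 1.
668^1 ≡ 668 (mod 673)
668^2 ≡ 668^2 = 446224 ≡ 25 (mod 673)
668^4 ≡ 25^2 = 625 (mod 673)
668^8 ≡ 625^2 = 390625 ≡ 285 (mod 673)
668^16 ≡ 285^2 = 81225 ≡ 465 (mod 673)
668^32 ≡ 465^2 = 216225 ≡ 192 (mod 673)
668^64 ≡ 192^2 = 36864 ≡ 522 (mod 673)
668^128 ≡ 522^2 = 272484 ≡ 592 (mod 673)
668^256 ≡ 592^2 = 350464 ≡ 504 (mod 673)
668^512 ≡ 504^2 = 254016 ≡ 295 (mod 673)
668^807 = 668^512 · 668^256 · 668^32 · 668^4 · 668^2 · 668^1 ≡ 295 · 504 · 192 · 625 · 25 · 668 (mod 673).
Accumulate the product:
295 · 504 = 148680 ≡ 620
620 · 192 = 119040 ≡ 592
592 · 625 = 370000 ≡ 523
523 · 25 = 13075 ≡ 288
288 · 668 = 192384 ≡ 579

579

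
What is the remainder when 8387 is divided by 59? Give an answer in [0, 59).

9

8387 = 142·59 + 9, so 8387 ≡ 9 (mod 59).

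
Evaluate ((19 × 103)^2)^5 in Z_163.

1

19 × 103 = 1957 ≡ 1 (mod 163)
(1)^2 ≡ 1 (mod 163)
(1)^5 ≡ 1 (mod 163)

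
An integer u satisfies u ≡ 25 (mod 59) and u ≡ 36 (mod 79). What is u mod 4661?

2090

59⁻¹ mod 79: 59*75 ≡ 1 (mod 79), so 59⁻¹ ≡ 75.
u = 25 + 59*((36 − 25)*75 mod 79) = 25 + 59*35 = 2090.
Check: 2090 mod 59 = 25, 2090 mod 79 = 36. ✓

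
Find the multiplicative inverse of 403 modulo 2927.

138

Apply the Euclidean algorithm and back-substitute:
2927 = 7·403 + 106
403 = 3·106 + 85
106 = 1·85 + 21
85 = 4·21 + 1
21 = 21·1 + 0
gcd(403, 2927) = 1, so the inverse exists.
Bézout: 1 = −19·2927 + 138·403.
So 403⁻¹ ≡ 138 (mod 2927).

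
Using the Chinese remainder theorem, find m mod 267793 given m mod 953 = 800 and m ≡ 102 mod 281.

233332

953⁻¹ mod 281: 953·23 ≡ 1 (mod 281), so 953⁻¹ ≡ 23.
m = 800 + 953·((102 − 800)·23 mod 281) = 800 + 953·244 = 233332.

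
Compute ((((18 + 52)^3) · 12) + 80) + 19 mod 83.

18 + 52 = 70
(70)^3 ≡ 44 (mod 83)
44 · 12 = 528 ≡ 30 (mod 83)
30 + 80 = 110 ≡ 27 (mod 83)
27 + 19 = 46

46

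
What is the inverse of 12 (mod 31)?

31 = 2·12 + 7
12 = 1·7 + 5
7 = 1·5 + 2
5 = 2·2 + 1
2 = 2·1 + 0
gcd(12, 31) = 1, so the inverse exists.
Back-substitute for 1:
1 = 1·5 − 2·2
  = −2·7 + 3·5
  = 3·12 − 5·7
  = −5·31 + 13·12
So 12⁻¹ ≡ 13 (mod 31).

13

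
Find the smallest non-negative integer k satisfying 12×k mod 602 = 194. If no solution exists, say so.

267

gcd(12, 602) = 2, and 2 | 194, so solutions exist.
Divide through by 2: 6×k mod 301 = 97.
6⁻¹ ≡ 251 (mod 301).
k ≡ 251×97 ≡ 267 (mod 301).
The smallest non-negative solution is k = 267.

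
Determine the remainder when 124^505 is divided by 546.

505 in binary is 111111001, i.e. 505 = 256 + 128 + 64 + 32 + 16 + 8 + 1.
124^1 ≡ 124 (mod 546)
124^2 ≡ 124^2 = 15376 ≡ 88 (mod 546)
124^4 ≡ 88^2 = 7744 ≡ 100 (mod 546)
124^8 ≡ 100^2 = 10000 ≡ 172 (mod 546)
124^16 ≡ 172^2 = 29584 ≡ 100 (mod 546)
124^32 ≡ 100^2 = 10000 ≡ 172 (mod 546)
124^64 ≡ 172^2 = 29584 ≡ 100 (mod 546)
124^128 ≡ 100^2 = 10000 ≡ 172 (mod 546)
124^256 ≡ 172^2 = 29584 ≡ 100 (mod 546)
124^505 = 124^256 * 124^128 * 124^64 * 124^32 * 124^16 * 124^8 * 124^1 ≡ 100 * 172 * 100 * 172 * 100 * 172 * 124 (mod 546).
Accumulate the product:
100 * 172 = 17200 ≡ 274
274 * 100 = 27400 ≡ 100
100 * 172 = 17200 ≡ 274
274 * 100 = 27400 ≡ 100
100 * 172 = 17200 ≡ 274
274 * 124 = 33976 ≡ 124

124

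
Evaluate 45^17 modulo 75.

Using repeated squaring:
17 in binary is 10001, i.e. 17 = 16 + 1.
45^1 ≡ 45 (mod 75)
45^2 ≡ 45^2 = 2025 ≡ 0 (mod 75)
45^4 ≡ 0^2 = 0 (mod 75)
45^8 ≡ 0^2 = 0 (mod 75)
45^16 ≡ 0^2 = 0 (mod 75)
45^17 = 45^16 · 45^1 ≡ 0 · 45 (mod 75).
0 · 45 = 0 ≡ 0 (mod 75).

0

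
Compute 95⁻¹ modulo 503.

413

503 = 5×95 + 28
95 = 3×28 + 11
28 = 2×11 + 6
11 = 1×6 + 5
6 = 1×5 + 1
5 = 5×1 + 0
gcd(95, 503) = 1, so the inverse exists.
Back-substitute for 1:
1 = 1×6 − 1×5
  = −1×11 + 2×6
  = 2×28 − 5×11
  = −5×95 + 17×28
  = 17×503 − 90×95
So 95⁻¹ ≡ −90 ≡ 413 (mod 503).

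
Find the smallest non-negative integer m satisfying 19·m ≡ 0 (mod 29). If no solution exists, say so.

gcd(19, 29) = 1, so a unique solution mod 29 exists.
19⁻¹ ≡ 26 (mod 29).
m ≡ 26·0 ≡ 0 (mod 29).

0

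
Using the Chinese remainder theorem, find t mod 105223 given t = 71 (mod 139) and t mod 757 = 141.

139⁻¹ mod 757: 139×354 ≡ 1 (mod 757), so 139⁻¹ ≡ 354.
t = 71 + 139×((141 − 71)×354 mod 757) = 71 + 139×556 = 77355.
Check: 77355 mod 139 = 71, 77355 mod 757 = 141. ✓

77355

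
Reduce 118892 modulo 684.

560

118892 = 173*684 + 560, so 118892 ≡ 560 (mod 684).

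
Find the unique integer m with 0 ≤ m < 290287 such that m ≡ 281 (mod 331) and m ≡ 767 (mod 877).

229664

331⁻¹ mod 877: 331·310 ≡ 1 (mod 877), so 331⁻¹ ≡ 310.
m = 281 + 331·((767 − 281)·310 mod 877) = 281 + 331·693 = 229664.
Check: 229664 mod 331 = 281, 229664 mod 877 = 767. ✓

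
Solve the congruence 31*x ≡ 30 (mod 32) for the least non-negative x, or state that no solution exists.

gcd(31, 32) = 1, so a unique solution mod 32 exists.
31⁻¹ ≡ 31 (mod 32).
x ≡ 31*30 ≡ 2 (mod 32).

2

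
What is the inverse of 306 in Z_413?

220

413 = 1×306 + 107
306 = 2×107 + 92
107 = 1×92 + 15
92 = 6×15 + 2
15 = 7×2 + 1
2 = 2×1 + 0
gcd(306, 413) = 1, so the inverse exists.
Bézout: 1 = 143×413 − 193×306.
So 306⁻¹ ≡ −193 ≡ 220 (mod 413).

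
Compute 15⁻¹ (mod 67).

9

67 = 4×15 + 7
15 = 2×7 + 1
7 = 7×1 + 0
gcd(15, 67) = 1, so the inverse exists.
Back-substitute for 1:
1 = 1×15 − 2×7
  = −2×67 + 9×15
So 15⁻¹ ≡ 9 (mod 67).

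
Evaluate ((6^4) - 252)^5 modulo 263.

107

(6)^4 ≡ 244 (mod 263)
244 - 252 = -8 ≡ 255 (mod 263)
(255)^5 ≡ 107 (mod 263)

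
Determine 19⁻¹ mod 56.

Run the extended Euclidean algorithm:
56 = 2*19 + 18
19 = 1*18 + 1
18 = 18*1 + 0
gcd(19, 56) = 1, so the inverse exists.
Back-substitute for 1:
1 = 1*19 − 1*18
  = −1*56 + 3*19
So 19⁻¹ ≡ 3 (mod 56).

3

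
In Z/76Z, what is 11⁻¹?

By the extended Euclidean algorithm:
76 = 6·11 + 10
11 = 1·10 + 1
10 = 10·1 + 0
gcd(11, 76) = 1, so the inverse exists.
Back-substitute for 1:
1 = 1·11 − 1·10
  = −1·76 + 7·11
So 11⁻¹ ≡ 7 (mod 76).

7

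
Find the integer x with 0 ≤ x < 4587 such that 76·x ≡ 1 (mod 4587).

2716

By the extended Euclidean algorithm:
4587 = 60·76 + 27
76 = 2·27 + 22
27 = 1·22 + 5
22 = 4·5 + 2
5 = 2·2 + 1
2 = 2·1 + 0
gcd(76, 4587) = 1, so the inverse exists.
Bézout: 1 = 31·4587 − 1871·76.
So 76⁻¹ ≡ −1871 ≡ 2716 (mod 4587).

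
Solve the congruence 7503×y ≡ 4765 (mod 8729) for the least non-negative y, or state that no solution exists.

2424

gcd(7503, 8729) = 1, so a unique solution mod 8729 exists.
7503⁻¹ ≡ 5760 (mod 8729).
y ≡ 5760×4765 ≡ 2424 (mod 8729).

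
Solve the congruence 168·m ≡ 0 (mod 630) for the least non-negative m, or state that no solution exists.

gcd(168, 630) = 42, and 42 | 0, so solutions exist.
Divide through by 42: 4·m ≡ 0 mod 15.
4⁻¹ ≡ 4 (mod 15).
m ≡ 4·0 ≡ 0 (mod 15).
The smallest non-negative solution is m = 0.

0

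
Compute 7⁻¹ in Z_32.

Run the extended Euclidean algorithm:
32 = 4×7 + 4
7 = 1×4 + 3
4 = 1×3 + 1
3 = 3×1 + 0
gcd(7, 32) = 1, so the inverse exists.
Back-substitute for 1:
1 = 1×4 − 1×3
  = −1×7 + 2×4
  = 2×32 − 9×7
So 7⁻¹ ≡ −9 ≡ 23 (mod 32).

23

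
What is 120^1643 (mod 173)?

By square-and-multiply:
120^1 ≡ 120 (mod 173)
120^2 ≡ 120^2 = 14400 ≡ 41 (mod 173)
120^4 ≡ 41^2 = 1681 ≡ 124 (mod 173)
120^8 ≡ 124^2 = 15376 ≡ 152 (mod 173)
120^16 ≡ 152^2 = 23104 ≡ 95 (mod 173)
120^32 ≡ 95^2 = 9025 ≡ 29 (mod 173)
120^64 ≡ 29^2 = 841 ≡ 149 (mod 173)
120^128 ≡ 149^2 = 22201 ≡ 57 (mod 173)
120^256 ≡ 57^2 = 3249 ≡ 135 (mod 173)
120^512 ≡ 135^2 = 18225 ≡ 60 (mod 173)
120^1024 ≡ 60^2 = 3600 ≡ 140 (mod 173)
120^1643 = 120^1024 * 120^512 * 120^64 * 120^32 * 120^8 * 120^2 * 120^1 ≡ 140 * 60 * 149 * 29 * 152 * 41 * 120 (mod 173).
Accumulate the product:
140 * 60 = 8400 ≡ 96
96 * 149 = 14304 ≡ 118
118 * 29 = 3422 ≡ 135
135 * 152 = 20520 ≡ 106
106 * 41 = 4346 ≡ 21
21 * 120 = 2520 ≡ 98

98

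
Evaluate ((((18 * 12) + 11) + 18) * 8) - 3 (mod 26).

7

18 * 12 = 216 ≡ 8 (mod 26)
8 + 11 = 19
19 + 18 = 37 ≡ 11 (mod 26)
11 * 8 = 88 ≡ 10 (mod 26)
10 - 3 = 7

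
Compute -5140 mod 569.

550

-5140 = -10×569 + 550, so -5140 ≡ 550 (mod 569).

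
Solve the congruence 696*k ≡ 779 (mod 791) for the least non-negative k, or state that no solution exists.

150

gcd(696, 791) = 1, so a unique solution mod 791 exists.
696⁻¹ ≡ 383 (mod 791).
k ≡ 383*779 ≡ 150 (mod 791).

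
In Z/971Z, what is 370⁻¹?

496

Run the extended Euclidean algorithm:
971 = 2·370 + 231
370 = 1·231 + 139
231 = 1·139 + 92
139 = 1·92 + 47
92 = 1·47 + 45
47 = 1·45 + 2
45 = 22·2 + 1
2 = 2·1 + 0
gcd(370, 971) = 1, so the inverse exists.
Bézout: 1 = 181·971 − 475·370.
So 370⁻¹ ≡ −475 ≡ 496 (mod 971).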